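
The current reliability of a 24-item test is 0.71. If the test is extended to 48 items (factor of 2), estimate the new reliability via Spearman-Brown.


r_new = (n * rxx) / (1 + (n-1) * rxx)
r_new = (2 * 0.71) / (1 + 1 * 0.71)
r_new = 1.42 / 1.71
r_new = 0.8304

0.8304


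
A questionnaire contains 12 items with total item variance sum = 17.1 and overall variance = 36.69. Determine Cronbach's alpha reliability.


alpha = (k/(k-1)) * (1 - sum(si^2)/s_total^2)
= (12/11) * (1 - 17.1/36.69)
alpha = 0.5825

0.5825


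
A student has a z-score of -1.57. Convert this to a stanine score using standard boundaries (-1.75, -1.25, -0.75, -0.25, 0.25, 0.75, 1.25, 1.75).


Stanine boundaries: [-1.75, -1.25, -0.75, -0.25, 0.25, 0.75, 1.25, 1.75]
z = -1.57
Check each boundary:
  z >= -1.75 -> could be stanine 2
  z < -1.25
  z < -0.75
  z < -0.25
  z < 0.25
  z < 0.75
  z < 1.25
  z < 1.75
Highest qualifying boundary gives stanine = 2

2


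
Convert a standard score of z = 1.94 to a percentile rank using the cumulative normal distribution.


CDF(z) = 0.5 * (1 + erf(z/sqrt(2)))
erf(1.3718) = 0.9476
CDF = 0.9738
Percentile rank = 0.9738 * 100 = 97.38

97.38


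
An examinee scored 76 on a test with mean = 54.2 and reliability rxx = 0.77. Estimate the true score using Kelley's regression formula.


T_est = rxx * X + (1 - rxx) * mean
T_est = 0.77 * 76 + 0.23 * 54.2
T_est = 58.52 + 12.466
T_est = 70.986

70.986


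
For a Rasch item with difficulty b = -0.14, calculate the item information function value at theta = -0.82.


P = 1/(1+exp(-(-0.82--0.14))) = 0.3363
I = P*(1-P) = 0.3363 * 0.6637
I = 0.2232

0.2232


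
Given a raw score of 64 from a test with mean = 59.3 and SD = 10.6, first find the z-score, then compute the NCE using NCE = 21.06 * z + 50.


z = (X - mean) / SD = (64 - 59.3) / 10.6
z = 4.7 / 10.6
z = 0.4434
NCE = NCE = 21.06z + 50
Carry z at full precision (z = 4.7 / 10.6) into the conversion:
NCE = 21.06 * (4.7 / 10.6) + 50 = 98.982 / 10.6 + 50
NCE = 9.3379 + 50
NCE = 59.3379

59.3379


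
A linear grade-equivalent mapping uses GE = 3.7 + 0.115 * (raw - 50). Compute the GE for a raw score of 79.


raw - median = 79 - 50 = 29
slope * diff = 0.115 * 29 = 3.335
GE = 3.7 + 3.335
GE = 7.035

7.035


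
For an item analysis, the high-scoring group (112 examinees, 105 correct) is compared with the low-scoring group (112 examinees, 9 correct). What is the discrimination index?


p_upper = 105/112 = 0.9375
p_lower = 9/112 = 0.0804
D = 0.9375 - 0.0804 = 0.8571

0.8571


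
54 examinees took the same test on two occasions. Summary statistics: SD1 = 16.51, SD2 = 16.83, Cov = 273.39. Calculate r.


r = cov(X,Y) / (SD_X * SD_Y)
r = 273.39 / (16.51 * 16.83)
r = 273.39 / 277.8633
r = 0.9839

0.9839


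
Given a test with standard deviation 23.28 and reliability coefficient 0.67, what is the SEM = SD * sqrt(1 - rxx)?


SEM = SD * sqrt(1 - rxx)
SEM = 23.28 * sqrt(1 - 0.67)
SEM = 23.28 * sqrt(0.33) = 23.28 * 0.574456
SEM = 13.3733

13.3733


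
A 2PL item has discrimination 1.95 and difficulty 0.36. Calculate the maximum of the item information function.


For 2PL, max info at theta = b = 0.36
I_max = a^2 / 4 = 1.95^2 / 4
= 3.8025 / 4
I_max = 0.9506

0.9506


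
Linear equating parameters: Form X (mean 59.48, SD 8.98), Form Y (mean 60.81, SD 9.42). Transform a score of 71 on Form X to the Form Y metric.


slope = SD_Y / SD_X = 9.42 / 8.98 ~ 1.049
intercept = mean_Y - slope * mean_X = 60.81 - (9.42 / 8.98) * 59.48 ~ -1.5844
Y = slope * X + intercept. To avoid rounding drift from the rounded slope/intercept, evaluate the equivalent form Y = mean_Y + SD_Y * (X - mean_X) / SD_X at full precision:
Y = 60.81 + 9.42 * (71 - 59.48) / 8.98
Y = 60.81 + 9.42 * 11.52 / 8.98
Y = 60.81 + 108.5184 / 8.98
Y = 60.81 + 12.0845
Y = 72.8945

72.8945


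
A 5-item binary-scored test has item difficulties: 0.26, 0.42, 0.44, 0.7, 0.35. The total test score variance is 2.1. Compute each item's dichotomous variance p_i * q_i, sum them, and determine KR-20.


For each item, compute p_i * q_i:
  Item 1: 0.26 * 0.74 = 0.1924
  Item 2: 0.42 * 0.58 = 0.2436
  Item 3: 0.44 * 0.56 = 0.2464
  Item 4: 0.7 * 0.3 = 0.21
  Item 5: 0.35 * 0.65 = 0.2275
Sum(p_i * q_i) = 0.1924 + 0.2436 + 0.2464 + 0.21 + 0.2275 = 1.1199
KR-20 = (k/(k-1)) * (1 - Sum(p_i*q_i) / Var_total)
= (5/4) * (1 - 1.1199/2.1)
= 1.25 * 0.4667
KR-20 = 0.5834

0.5834


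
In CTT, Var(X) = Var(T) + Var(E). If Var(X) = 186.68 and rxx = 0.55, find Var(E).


var_true = rxx * var_obs = 0.55 * 186.68 = 102.674
var_error = var_obs - var_true
var_error = 186.68 - 102.674
var_error = 84.006

84.006


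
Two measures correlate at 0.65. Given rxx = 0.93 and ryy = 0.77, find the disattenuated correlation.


r_corrected = rxy / sqrt(rxx * ryy)
= 0.65 / sqrt(0.93 * 0.77)
= 0.65 / sqrt(0.7161)
= 0.65 / 0.846227
r_corrected = 0.7681

0.7681


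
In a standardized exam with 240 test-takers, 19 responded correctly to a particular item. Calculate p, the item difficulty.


Item difficulty p = number correct / total examinees
p = 19 / 240
p = 0.0792

0.0792


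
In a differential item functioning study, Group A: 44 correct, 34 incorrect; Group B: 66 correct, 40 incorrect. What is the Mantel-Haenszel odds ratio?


Odds_A = 44/34 = 1.2941
Odds_B = 66/40 = 1.65
OR = Odds_A / Odds_B = 1.2941 / 1.65
Exactly, OR = (44 * 40) / (34 * 66) = 1760 / 2244
OR = 0.7843

0.7843


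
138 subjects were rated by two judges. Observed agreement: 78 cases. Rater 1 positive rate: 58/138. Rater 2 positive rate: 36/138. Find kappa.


P_o = 78/138 = 0.565217
P_e = (58*36 + 80*102) / 19044 = 0.538122
kappa = (P_o - P_e) / (1 - P_e)
kappa = (0.565217 - 0.538122) / (1 - 0.538122)
kappa = 0.0587

0.0587


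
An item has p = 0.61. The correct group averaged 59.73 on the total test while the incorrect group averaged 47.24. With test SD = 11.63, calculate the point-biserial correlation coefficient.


q = 1 - p = 0.39
rpb = ((M1 - M0) / SD) * sqrt(p * q)
rpb = ((59.73 - 47.24) / 11.63) * sqrt(0.61 * 0.39)
rpb = 0.5238

0.5238


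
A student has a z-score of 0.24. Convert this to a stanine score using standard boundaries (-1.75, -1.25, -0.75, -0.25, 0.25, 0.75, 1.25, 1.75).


Stanine boundaries: [-1.75, -1.25, -0.75, -0.25, 0.25, 0.75, 1.25, 1.75]
z = 0.24
Check each boundary:
  z >= -1.75 -> could be stanine 2
  z >= -1.25 -> could be stanine 3
  z >= -0.75 -> could be stanine 4
  z >= -0.25 -> could be stanine 5
  z < 0.25
  z < 0.75
  z < 1.25
  z < 1.75
Highest qualifying boundary gives stanine = 5

5


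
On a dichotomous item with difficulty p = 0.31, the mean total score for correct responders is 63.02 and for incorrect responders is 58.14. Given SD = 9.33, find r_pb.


q = 1 - p = 0.69
rpb = ((M1 - M0) / SD) * sqrt(p * q)
rpb = ((63.02 - 58.14) / 9.33) * sqrt(0.31 * 0.69)
rpb = 0.2419

0.2419


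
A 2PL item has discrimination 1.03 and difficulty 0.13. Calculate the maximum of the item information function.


For 2PL, max info at theta = b = 0.13
I_max = a^2 / 4 = 1.03^2 / 4
= 1.0609 / 4
I_max = 0.2652

0.2652


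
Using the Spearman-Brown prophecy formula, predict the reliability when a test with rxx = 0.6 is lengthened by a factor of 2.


r_new = (n * rxx) / (1 + (n-1) * rxx)
r_new = (2 * 0.6) / (1 + 1 * 0.6)
r_new = 1.2 / 1.6
r_new = 0.75

0.75


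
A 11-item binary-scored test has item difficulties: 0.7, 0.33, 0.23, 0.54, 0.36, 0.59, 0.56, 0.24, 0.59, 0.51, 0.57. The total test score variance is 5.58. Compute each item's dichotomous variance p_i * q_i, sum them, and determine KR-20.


For each item, compute p_i * q_i:
  Item 1: 0.7 * 0.3 = 0.21
  Item 2: 0.33 * 0.67 = 0.2211
  Item 3: 0.23 * 0.77 = 0.1771
  Item 4: 0.54 * 0.46 = 0.2484
  Item 5: 0.36 * 0.64 = 0.2304
  Item 6: 0.59 * 0.41 = 0.2419
  Item 7: 0.56 * 0.44 = 0.2464
  Item 8: 0.24 * 0.76 = 0.1824
  Item 9: 0.59 * 0.41 = 0.2419
  Item 10: 0.51 * 0.49 = 0.2499
  Item 11: 0.57 * 0.43 = 0.2451
Sum(p_i * q_i) = 0.21 + 0.2211 + 0.1771 + 0.2484 + 0.2304 + 0.2419 + 0.2464 + 0.1824 + 0.2419 + 0.2499 + 0.2451 = 2.4946
KR-20 = (k/(k-1)) * (1 - Sum(p_i*q_i) / Var_total)
= (11/10) * (1 - 2.4946/5.58)
= 1.1 * 0.5529
KR-20 = 0.6082

0.6082


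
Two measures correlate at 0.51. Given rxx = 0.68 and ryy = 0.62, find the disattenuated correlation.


r_corrected = rxy / sqrt(rxx * ryy)
= 0.51 / sqrt(0.68 * 0.62)
= 0.51 / sqrt(0.4216)
= 0.51 / 0.649307
r_corrected = 0.7855

0.7855


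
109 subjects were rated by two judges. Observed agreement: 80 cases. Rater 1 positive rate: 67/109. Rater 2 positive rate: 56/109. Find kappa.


P_o = 80/109 = 0.733945
P_e = (67*56 + 42*53) / 11881 = 0.503156
kappa = (P_o - P_e) / (1 - P_e)
kappa = (0.733945 - 0.503156) / (1 - 0.503156)
kappa = 0.4645

0.4645


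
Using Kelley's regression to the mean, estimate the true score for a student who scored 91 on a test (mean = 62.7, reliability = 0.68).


T_est = rxx * X + (1 - rxx) * mean
T_est = 0.68 * 91 + 0.32 * 62.7
T_est = 61.88 + 20.064
T_est = 81.944

81.944


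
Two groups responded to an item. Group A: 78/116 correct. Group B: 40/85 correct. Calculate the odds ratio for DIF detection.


Odds_A = 78/38 = 2.0526
Odds_B = 40/45 = 0.8889
OR = Odds_A / Odds_B = 2.0526 / 0.8889
Exactly, OR = (78 * 45) / (38 * 40) = 3510 / 1520
OR = 2.3092

2.3092


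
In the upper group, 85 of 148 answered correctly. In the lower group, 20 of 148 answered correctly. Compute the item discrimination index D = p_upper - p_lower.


p_upper = 85/148 = 0.5743
p_lower = 20/148 = 0.1351
D = 0.5743 - 0.1351 = 0.4392

0.4392


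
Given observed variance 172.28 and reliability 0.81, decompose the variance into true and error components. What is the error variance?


var_true = rxx * var_obs = 0.81 * 172.28 = 139.5468
var_error = var_obs - var_true
var_error = 172.28 - 139.5468
var_error = 32.7332

32.7332


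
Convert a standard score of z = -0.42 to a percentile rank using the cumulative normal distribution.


CDF(z) = 0.5 * (1 + erf(z/sqrt(2)))
erf(-0.297) = -0.3255
CDF = 0.3372
Percentile rank = 0.3372 * 100 = 33.72

33.72


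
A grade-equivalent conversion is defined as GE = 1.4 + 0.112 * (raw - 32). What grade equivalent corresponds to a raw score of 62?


raw - median = 62 - 32 = 30
slope * diff = 0.112 * 30 = 3.36
GE = 1.4 + 3.36
GE = 4.76

4.76


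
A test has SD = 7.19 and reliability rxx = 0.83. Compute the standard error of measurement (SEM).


SEM = SD * sqrt(1 - rxx)
SEM = 7.19 * sqrt(1 - 0.83)
SEM = 7.19 * sqrt(0.17) = 7.19 * 0.412311
SEM = 2.9645

2.9645


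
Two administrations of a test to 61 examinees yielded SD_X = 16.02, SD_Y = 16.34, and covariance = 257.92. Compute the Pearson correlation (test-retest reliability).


r = cov(X,Y) / (SD_X * SD_Y)
r = 257.92 / (16.02 * 16.34)
r = 257.92 / 261.7668
r = 0.9853

0.9853


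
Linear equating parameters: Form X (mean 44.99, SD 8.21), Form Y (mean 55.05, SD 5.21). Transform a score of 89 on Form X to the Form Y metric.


slope = SD_Y / SD_X = 5.21 / 8.21 ~ 0.6346
intercept = mean_Y - slope * mean_X = 55.05 - (5.21 / 8.21) * 44.99 ~ 26.4997
Y = slope * X + intercept. To avoid rounding drift from the rounded slope/intercept, evaluate the equivalent form Y = mean_Y + SD_Y * (X - mean_X) / SD_X at full precision:
Y = 55.05 + 5.21 * (89 - 44.99) / 8.21
Y = 55.05 + 5.21 * 44.01 / 8.21
Y = 55.05 + 229.2921 / 8.21
Y = 55.05 + 27.9284
Y = 82.9784

82.9784


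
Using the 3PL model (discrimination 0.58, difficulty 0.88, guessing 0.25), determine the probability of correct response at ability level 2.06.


logit = 0.58*(2.06 - 0.88) = 0.6844
P* = 1/(1 + exp(-0.6844)) = 0.6647
P = 0.25 + (1 - 0.25) * 0.6647
P = 0.7485

0.7485


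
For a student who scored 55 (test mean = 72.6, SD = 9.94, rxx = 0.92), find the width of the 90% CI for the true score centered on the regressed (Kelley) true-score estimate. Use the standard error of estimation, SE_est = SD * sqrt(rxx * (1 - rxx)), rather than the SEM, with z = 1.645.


True score estimate = 0.92*55 + 0.08*72.6 = 56.408
SE_est = SD * sqrt(rxx * (1 - rxx)) = 9.94 * sqrt(0.92 * 0.08) = 9.94 * sqrt(0.0736) = 2.696654
CI = T_est +/- z * SE_est, so width = 2 * z * SE_est = 2 * 1.645 * 2.696654
Width = 8.872

8.872


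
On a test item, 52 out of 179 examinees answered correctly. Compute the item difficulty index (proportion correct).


Item difficulty p = number correct / total examinees
p = 52 / 179
p = 0.2905

0.2905


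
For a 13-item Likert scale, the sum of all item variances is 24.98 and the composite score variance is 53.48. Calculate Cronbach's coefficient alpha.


alpha = (k/(k-1)) * (1 - sum(si^2)/s_total^2)
= (13/12) * (1 - 24.98/53.48)
alpha = 0.5773

0.5773


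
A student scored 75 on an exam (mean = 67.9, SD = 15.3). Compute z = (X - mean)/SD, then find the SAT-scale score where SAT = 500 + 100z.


z = (X - mean) / SD = (75 - 67.9) / 15.3
z = 7.1 / 15.3
z = 0.4641
SAT-scale = SAT = 500 + 100z
Carry z at full precision (z = 7.1 / 15.3) into the conversion:
SAT-scale = 500 + 100 * (7.1 / 15.3) = 500 + 710 / 15.3
SAT-scale = 500 + 46.4052
SAT-scale = 546.4052

546.4052


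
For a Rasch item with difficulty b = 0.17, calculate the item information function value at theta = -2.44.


P = 1/(1+exp(-(-2.44-0.17))) = 0.0685
I = P*(1-P) = 0.0685 * 0.9315
I = 0.0638

0.0638


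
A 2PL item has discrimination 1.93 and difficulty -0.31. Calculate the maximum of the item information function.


For 2PL, max info at theta = b = -0.31
I_max = a^2 / 4 = 1.93^2 / 4
= 3.7249 / 4
I_max = 0.9312

0.9312


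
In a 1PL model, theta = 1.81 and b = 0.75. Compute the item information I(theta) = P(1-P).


P = 1/(1+exp(-(1.81-0.75))) = 0.7427
I = P*(1-P) = 0.7427 * 0.2573
I = 0.1911

0.1911


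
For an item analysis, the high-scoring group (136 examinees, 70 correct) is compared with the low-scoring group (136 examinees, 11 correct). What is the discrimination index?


p_upper = 70/136 = 0.5147
p_lower = 11/136 = 0.0809
D = 0.5147 - 0.0809 = 0.4338

0.4338


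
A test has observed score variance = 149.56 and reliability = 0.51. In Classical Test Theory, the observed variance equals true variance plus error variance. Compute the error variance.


var_true = rxx * var_obs = 0.51 * 149.56 = 76.2756
var_error = var_obs - var_true
var_error = 149.56 - 76.2756
var_error = 73.2844

73.2844


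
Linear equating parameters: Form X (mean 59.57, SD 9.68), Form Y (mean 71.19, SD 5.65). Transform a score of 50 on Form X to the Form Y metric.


slope = SD_Y / SD_X = 5.65 / 9.68 ~ 0.5837
intercept = mean_Y - slope * mean_X = 71.19 - (5.65 / 9.68) * 59.57 ~ 36.4203
Y = slope * X + intercept. To avoid rounding drift from the rounded slope/intercept, evaluate the equivalent form Y = mean_Y + SD_Y * (X - mean_X) / SD_X at full precision:
Y = 71.19 + 5.65 * (50 - 59.57) / 9.68
Y = 71.19 - 5.65 * 9.57 / 9.68
Y = 71.19 - 54.0705 / 9.68
Y = 71.19 - 5.5858
Y = 65.6042

65.6042


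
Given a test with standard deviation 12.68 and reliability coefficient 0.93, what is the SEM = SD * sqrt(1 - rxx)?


SEM = SD * sqrt(1 - rxx)
SEM = 12.68 * sqrt(1 - 0.93)
SEM = 12.68 * sqrt(0.07) = 12.68 * 0.264575
SEM = 3.3548

3.3548


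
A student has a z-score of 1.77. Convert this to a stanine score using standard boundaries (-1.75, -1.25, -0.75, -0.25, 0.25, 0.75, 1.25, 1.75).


Stanine boundaries: [-1.75, -1.25, -0.75, -0.25, 0.25, 0.75, 1.25, 1.75]
z = 1.77
Check each boundary:
  z >= -1.75 -> could be stanine 2
  z >= -1.25 -> could be stanine 3
  z >= -0.75 -> could be stanine 4
  z >= -0.25 -> could be stanine 5
  z >= 0.25 -> could be stanine 6
  z >= 0.75 -> could be stanine 7
  z >= 1.25 -> could be stanine 8
  z >= 1.75 -> could be stanine 9
Highest qualifying boundary gives stanine = 9

9


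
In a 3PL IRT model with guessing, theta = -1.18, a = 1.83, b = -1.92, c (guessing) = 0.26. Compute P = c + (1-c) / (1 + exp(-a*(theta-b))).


logit = 1.83*(-1.18 - -1.92) = 1.3542
P* = 1/(1 + exp(-1.3542)) = 0.7948
P = 0.26 + (1 - 0.26) * 0.7948
P = 0.8482

0.8482


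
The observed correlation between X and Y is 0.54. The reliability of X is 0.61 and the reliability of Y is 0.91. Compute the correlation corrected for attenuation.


r_corrected = rxy / sqrt(rxx * ryy)
= 0.54 / sqrt(0.61 * 0.91)
= 0.54 / sqrt(0.5551)
= 0.54 / 0.74505
r_corrected = 0.7248

0.7248


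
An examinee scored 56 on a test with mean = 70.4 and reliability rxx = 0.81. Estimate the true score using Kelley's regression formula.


T_est = rxx * X + (1 - rxx) * mean
T_est = 0.81 * 56 + 0.19 * 70.4
T_est = 45.36 + 13.376
T_est = 58.736

58.736


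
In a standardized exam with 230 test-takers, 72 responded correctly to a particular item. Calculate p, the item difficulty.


Item difficulty p = number correct / total examinees
p = 72 / 230
p = 0.313

0.313


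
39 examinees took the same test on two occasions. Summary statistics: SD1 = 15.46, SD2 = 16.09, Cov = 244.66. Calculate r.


r = cov(X,Y) / (SD_X * SD_Y)
r = 244.66 / (15.46 * 16.09)
r = 244.66 / 248.7514
r = 0.9836

0.9836


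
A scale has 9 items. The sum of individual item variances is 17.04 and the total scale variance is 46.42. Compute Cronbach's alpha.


alpha = (k/(k-1)) * (1 - sum(si^2)/s_total^2)
= (9/8) * (1 - 17.04/46.42)
alpha = 0.712

0.712


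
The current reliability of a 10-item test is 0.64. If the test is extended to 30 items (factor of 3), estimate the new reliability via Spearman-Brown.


r_new = (n * rxx) / (1 + (n-1) * rxx)
r_new = (3 * 0.64) / (1 + 2 * 0.64)
r_new = 1.92 / 2.28
r_new = 0.8421

0.8421


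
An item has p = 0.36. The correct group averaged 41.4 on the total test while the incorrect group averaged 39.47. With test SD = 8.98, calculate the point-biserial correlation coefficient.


q = 1 - p = 0.64
rpb = ((M1 - M0) / SD) * sqrt(p * q)
rpb = ((41.4 - 39.47) / 8.98) * sqrt(0.36 * 0.64)
rpb = 0.1032

0.1032


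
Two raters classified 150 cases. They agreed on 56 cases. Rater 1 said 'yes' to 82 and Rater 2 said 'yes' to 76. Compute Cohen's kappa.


P_o = 56/150 = 0.373333
P_e = (82*76 + 68*74) / 22500 = 0.500622
kappa = (P_o - P_e) / (1 - P_e)
kappa = (0.373333 - 0.500622) / (1 - 0.500622)
kappa = -0.2549

-0.2549


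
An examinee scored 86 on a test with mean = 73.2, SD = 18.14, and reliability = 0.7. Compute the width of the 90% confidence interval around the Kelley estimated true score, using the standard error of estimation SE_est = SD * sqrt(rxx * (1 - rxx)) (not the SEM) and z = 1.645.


True score estimate = 0.7*86 + 0.3*73.2 = 82.16
SE_est = SD * sqrt(rxx * (1 - rxx)) = 18.14 * sqrt(0.7 * 0.3) = 18.14 * sqrt(0.21) = 8.312792
CI = T_est +/- z * SE_est, so width = 2 * z * SE_est = 2 * 1.645 * 8.312792
Width = 27.3491

27.3491


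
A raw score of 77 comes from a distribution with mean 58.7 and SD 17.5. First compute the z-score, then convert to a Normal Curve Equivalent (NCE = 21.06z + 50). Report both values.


z = (X - mean) / SD = (77 - 58.7) / 17.5
z = 18.3 / 17.5
z = 1.0457
NCE = NCE = 21.06z + 50
Carry z at full precision (z = 18.3 / 17.5) into the conversion:
NCE = 21.06 * (18.3 / 17.5) + 50 = 385.398 / 17.5 + 50
NCE = 22.0227 + 50
NCE = 72.0227

72.0227


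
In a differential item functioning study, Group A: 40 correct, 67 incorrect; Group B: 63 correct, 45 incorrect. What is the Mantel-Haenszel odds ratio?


Odds_A = 40/67 = 0.597
Odds_B = 63/45 = 1.4
OR = Odds_A / Odds_B = 0.597 / 1.4
Exactly, OR = (40 * 45) / (67 * 63) = 1800 / 4221
OR = 0.4264

0.4264


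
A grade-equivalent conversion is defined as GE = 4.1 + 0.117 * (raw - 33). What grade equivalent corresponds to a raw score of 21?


raw - median = 21 - 33 = -12
slope * diff = 0.117 * -12 = -1.404
GE = 4.1 + -1.404
GE = 2.696

2.696


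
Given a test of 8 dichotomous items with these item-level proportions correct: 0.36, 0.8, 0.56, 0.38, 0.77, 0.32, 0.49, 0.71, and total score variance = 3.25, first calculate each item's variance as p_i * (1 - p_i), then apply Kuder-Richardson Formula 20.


For each item, compute p_i * q_i:
  Item 1: 0.36 * 0.64 = 0.2304
  Item 2: 0.8 * 0.2 = 0.16
  Item 3: 0.56 * 0.44 = 0.2464
  Item 4: 0.38 * 0.62 = 0.2356
  Item 5: 0.77 * 0.23 = 0.1771
  Item 6: 0.32 * 0.68 = 0.2176
  Item 7: 0.49 * 0.51 = 0.2499
  Item 8: 0.71 * 0.29 = 0.2059
Sum(p_i * q_i) = 0.2304 + 0.16 + 0.2464 + 0.2356 + 0.1771 + 0.2176 + 0.2499 + 0.2059 = 1.7229
KR-20 = (k/(k-1)) * (1 - Sum(p_i*q_i) / Var_total)
= (8/7) * (1 - 1.7229/3.25)
= 1.1429 * 0.4699
KR-20 = 0.537

0.537


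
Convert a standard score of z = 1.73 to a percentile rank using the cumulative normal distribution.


CDF(z) = 0.5 * (1 + erf(z/sqrt(2)))
erf(1.2233) = 0.9164
CDF = 0.9582
Percentile rank = 0.9582 * 100 = 95.82

95.82


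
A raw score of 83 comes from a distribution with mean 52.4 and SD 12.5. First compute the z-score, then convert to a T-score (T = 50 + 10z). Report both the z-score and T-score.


z = (X - mean) / SD = (83 - 52.4) / 12.5
z = 30.6 / 12.5
z = 2.448
T-score = T = 50 + 10z
Carry z at full precision (z = 30.6 / 12.5) into the conversion:
T-score = 50 + 10 * (30.6 / 12.5) = 50 + 306 / 12.5
T-score = 50 + 24.48
T-score = 74.48

74.48


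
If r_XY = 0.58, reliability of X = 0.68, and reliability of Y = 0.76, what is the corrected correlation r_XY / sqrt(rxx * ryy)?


r_corrected = rxy / sqrt(rxx * ryy)
= 0.58 / sqrt(0.68 * 0.76)
= 0.58 / sqrt(0.5168)
= 0.58 / 0.718888
r_corrected = 0.8068

0.8068


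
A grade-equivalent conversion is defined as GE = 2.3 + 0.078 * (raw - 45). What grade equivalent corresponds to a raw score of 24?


raw - median = 24 - 45 = -21
slope * diff = 0.078 * -21 = -1.638
GE = 2.3 + -1.638
GE = 0.662

0.662


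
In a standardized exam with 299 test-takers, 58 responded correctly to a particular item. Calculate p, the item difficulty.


Item difficulty p = number correct / total examinees
p = 58 / 299
p = 0.194

0.194


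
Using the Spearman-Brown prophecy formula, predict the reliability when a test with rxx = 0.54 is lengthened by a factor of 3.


r_new = (n * rxx) / (1 + (n-1) * rxx)
r_new = (3 * 0.54) / (1 + 2 * 0.54)
r_new = 1.62 / 2.08
r_new = 0.7788

0.7788


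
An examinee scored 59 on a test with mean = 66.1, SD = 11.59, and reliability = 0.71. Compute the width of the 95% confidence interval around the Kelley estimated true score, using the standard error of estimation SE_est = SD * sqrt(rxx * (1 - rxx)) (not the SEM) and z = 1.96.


True score estimate = 0.71*59 + 0.29*66.1 = 61.059
SE_est = SD * sqrt(rxx * (1 - rxx)) = 11.59 * sqrt(0.71 * 0.29) = 11.59 * sqrt(0.2059) = 5.259102
CI = T_est +/- z * SE_est, so width = 2 * z * SE_est = 2 * 1.96 * 5.259102
Width = 20.6157

20.6157


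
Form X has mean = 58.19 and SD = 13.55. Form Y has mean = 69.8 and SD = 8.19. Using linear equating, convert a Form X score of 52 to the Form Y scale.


slope = SD_Y / SD_X = 8.19 / 13.55 ~ 0.6044
intercept = mean_Y - slope * mean_X = 69.8 - (8.19 / 13.55) * 58.19 ~ 34.6283
Y = slope * X + intercept. To avoid rounding drift from the rounded slope/intercept, evaluate the equivalent form Y = mean_Y + SD_Y * (X - mean_X) / SD_X at full precision:
Y = 69.8 + 8.19 * (52 - 58.19) / 13.55
Y = 69.8 - 8.19 * 6.19 / 13.55
Y = 69.8 - 50.6961 / 13.55
Y = 69.8 - 3.7414
Y = 66.0586

66.0586


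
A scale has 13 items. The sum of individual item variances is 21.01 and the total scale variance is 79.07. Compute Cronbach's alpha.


alpha = (k/(k-1)) * (1 - sum(si^2)/s_total^2)
= (13/12) * (1 - 21.01/79.07)
alpha = 0.7955

0.7955


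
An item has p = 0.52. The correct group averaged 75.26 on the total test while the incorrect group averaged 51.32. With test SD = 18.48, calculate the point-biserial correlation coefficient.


q = 1 - p = 0.48
rpb = ((M1 - M0) / SD) * sqrt(p * q)
rpb = ((75.26 - 51.32) / 18.48) * sqrt(0.52 * 0.48)
rpb = 0.6472

0.6472


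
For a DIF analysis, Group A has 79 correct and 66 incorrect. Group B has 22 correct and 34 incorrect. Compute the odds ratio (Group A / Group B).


Odds_A = 79/66 = 1.197
Odds_B = 22/34 = 0.6471
OR = Odds_A / Odds_B = 1.197 / 0.6471
Exactly, OR = (79 * 34) / (66 * 22) = 2686 / 1452
OR = 1.8499

1.8499


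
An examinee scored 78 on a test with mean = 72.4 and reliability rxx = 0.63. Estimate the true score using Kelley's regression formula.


T_est = rxx * X + (1 - rxx) * mean
T_est = 0.63 * 78 + 0.37 * 72.4
T_est = 49.14 + 26.788
T_est = 75.928

75.928


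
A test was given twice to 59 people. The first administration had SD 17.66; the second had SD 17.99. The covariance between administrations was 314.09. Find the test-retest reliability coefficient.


r = cov(X,Y) / (SD_X * SD_Y)
r = 314.09 / (17.66 * 17.99)
r = 314.09 / 317.7034
r = 0.9886

0.9886


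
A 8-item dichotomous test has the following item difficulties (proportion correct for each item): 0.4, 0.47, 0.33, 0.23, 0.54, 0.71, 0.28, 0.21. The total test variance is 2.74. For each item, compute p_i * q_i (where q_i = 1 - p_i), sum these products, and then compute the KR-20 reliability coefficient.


For each item, compute p_i * q_i:
  Item 1: 0.4 * 0.6 = 0.24
  Item 2: 0.47 * 0.53 = 0.2491
  Item 3: 0.33 * 0.67 = 0.2211
  Item 4: 0.23 * 0.77 = 0.1771
  Item 5: 0.54 * 0.46 = 0.2484
  Item 6: 0.71 * 0.29 = 0.2059
  Item 7: 0.28 * 0.72 = 0.2016
  Item 8: 0.21 * 0.79 = 0.1659
Sum(p_i * q_i) = 0.24 + 0.2491 + 0.2211 + 0.1771 + 0.2484 + 0.2059 + 0.2016 + 0.1659 = 1.7091
KR-20 = (k/(k-1)) * (1 - Sum(p_i*q_i) / Var_total)
= (8/7) * (1 - 1.7091/2.74)
= 1.1429 * 0.3762
KR-20 = 0.43

0.43


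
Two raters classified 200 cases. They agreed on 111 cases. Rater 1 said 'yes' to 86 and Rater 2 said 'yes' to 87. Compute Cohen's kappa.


P_o = 111/200 = 0.555
P_e = (86*87 + 114*113) / 40000 = 0.5091
kappa = (P_o - P_e) / (1 - P_e)
kappa = (0.555 - 0.5091) / (1 - 0.5091)
kappa = 0.0935

0.0935


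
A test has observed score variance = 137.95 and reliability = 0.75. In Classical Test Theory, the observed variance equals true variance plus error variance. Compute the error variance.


var_true = rxx * var_obs = 0.75 * 137.95 = 103.4625
var_error = var_obs - var_true
var_error = 137.95 - 103.4625
var_error = 34.4875

34.4875


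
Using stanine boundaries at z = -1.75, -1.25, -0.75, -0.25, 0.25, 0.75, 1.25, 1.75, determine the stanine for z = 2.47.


Stanine boundaries: [-1.75, -1.25, -0.75, -0.25, 0.25, 0.75, 1.25, 1.75]
z = 2.47
Check each boundary:
  z >= -1.75 -> could be stanine 2
  z >= -1.25 -> could be stanine 3
  z >= -0.75 -> could be stanine 4
  z >= -0.25 -> could be stanine 5
  z >= 0.25 -> could be stanine 6
  z >= 0.75 -> could be stanine 7
  z >= 1.25 -> could be stanine 8
  z >= 1.75 -> could be stanine 9
Highest qualifying boundary gives stanine = 9

9


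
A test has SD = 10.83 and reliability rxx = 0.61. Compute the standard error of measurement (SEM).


SEM = SD * sqrt(1 - rxx)
SEM = 10.83 * sqrt(1 - 0.61)
SEM = 10.83 * sqrt(0.39) = 10.83 * 0.6245
SEM = 6.7633

6.7633


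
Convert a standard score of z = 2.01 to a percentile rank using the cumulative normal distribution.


CDF(z) = 0.5 * (1 + erf(z/sqrt(2)))
erf(1.4213) = 0.9556
CDF = 0.9778
Percentile rank = 0.9778 * 100 = 97.78

97.78


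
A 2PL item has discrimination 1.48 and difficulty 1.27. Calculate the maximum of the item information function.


For 2PL, max info at theta = b = 1.27
I_max = a^2 / 4 = 1.48^2 / 4
= 2.1904 / 4
I_max = 0.5476

0.5476


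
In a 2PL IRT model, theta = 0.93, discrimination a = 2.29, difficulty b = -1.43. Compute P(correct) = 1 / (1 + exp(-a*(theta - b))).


a*(theta - b) = 2.29 * (0.93 - -1.43) = 5.4044
exp(-5.4044) = 0.0045
P = 1 / (1 + 0.0045)
P = 0.9955

0.9955


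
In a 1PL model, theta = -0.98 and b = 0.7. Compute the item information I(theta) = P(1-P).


P = 1/(1+exp(-(-0.98-0.7))) = 0.1571
I = P*(1-P) = 0.1571 * 0.8429
I = 0.1324

0.1324


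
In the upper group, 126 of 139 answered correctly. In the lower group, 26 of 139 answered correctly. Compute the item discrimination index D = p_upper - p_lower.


p_upper = 126/139 = 0.9065
p_lower = 26/139 = 0.1871
D = 0.9065 - 0.1871 = 0.7194

0.7194


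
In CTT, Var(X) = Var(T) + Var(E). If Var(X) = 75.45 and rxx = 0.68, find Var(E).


var_true = rxx * var_obs = 0.68 * 75.45 = 51.306
var_error = var_obs - var_true
var_error = 75.45 - 51.306
var_error = 24.144

24.144


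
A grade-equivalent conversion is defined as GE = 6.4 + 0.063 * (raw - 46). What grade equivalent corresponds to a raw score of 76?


raw - median = 76 - 46 = 30
slope * diff = 0.063 * 30 = 1.89
GE = 6.4 + 1.89
GE = 8.29

8.29


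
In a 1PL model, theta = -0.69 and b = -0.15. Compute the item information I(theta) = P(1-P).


P = 1/(1+exp(-(-0.69--0.15))) = 0.3682
I = P*(1-P) = 0.3682 * 0.6318
I = 0.2326

0.2326


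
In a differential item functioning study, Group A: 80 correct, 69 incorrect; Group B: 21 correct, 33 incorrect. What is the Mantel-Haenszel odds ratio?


Odds_A = 80/69 = 1.1594
Odds_B = 21/33 = 0.6364
OR = Odds_A / Odds_B = 1.1594 / 0.6364
Exactly, OR = (80 * 33) / (69 * 21) = 2640 / 1449
OR = 1.8219

1.8219


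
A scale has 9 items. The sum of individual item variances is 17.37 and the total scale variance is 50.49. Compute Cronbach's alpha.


alpha = (k/(k-1)) * (1 - sum(si^2)/s_total^2)
= (9/8) * (1 - 17.37/50.49)
alpha = 0.738

0.738


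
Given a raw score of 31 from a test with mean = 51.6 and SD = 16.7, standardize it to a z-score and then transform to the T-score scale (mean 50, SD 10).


z = (X - mean) / SD = (31 - 51.6) / 16.7
z = -20.6 / 16.7
z = -1.2335
T-score = T = 50 + 10z
Carry z at full precision (z = -20.6 / 16.7) into the conversion:
T-score = 50 + 10 * (-20.6 / 16.7) = 50 + -206 / 16.7
T-score = 50 + -12.3353
T-score = 37.6647

37.6647


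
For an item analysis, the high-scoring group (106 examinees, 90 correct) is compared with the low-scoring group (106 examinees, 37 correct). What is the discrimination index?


p_upper = 90/106 = 0.8491
p_lower = 37/106 = 0.3491
D = 0.8491 - 0.3491 = 0.5

0.5


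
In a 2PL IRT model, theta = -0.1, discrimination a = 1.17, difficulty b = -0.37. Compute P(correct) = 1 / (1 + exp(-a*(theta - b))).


a*(theta - b) = 1.17 * (-0.1 - -0.37) = 0.3159
exp(-0.3159) = 0.7291
P = 1 / (1 + 0.7291)
P = 0.5783

0.5783


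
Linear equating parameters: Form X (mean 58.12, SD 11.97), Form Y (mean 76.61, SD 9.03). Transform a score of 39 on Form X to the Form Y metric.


slope = SD_Y / SD_X = 9.03 / 11.97 ~ 0.7544
intercept = mean_Y - slope * mean_X = 76.61 - (9.03 / 11.97) * 58.12 ~ 32.7651
Y = slope * X + intercept. To avoid rounding drift from the rounded slope/intercept, evaluate the equivalent form Y = mean_Y + SD_Y * (X - mean_X) / SD_X at full precision:
Y = 76.61 + 9.03 * (39 - 58.12) / 11.97
Y = 76.61 - 9.03 * 19.12 / 11.97
Y = 76.61 - 172.6536 / 11.97
Y = 76.61 - 14.4239
Y = 62.1861

62.1861


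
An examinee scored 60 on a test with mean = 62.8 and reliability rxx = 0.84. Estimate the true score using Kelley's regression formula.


T_est = rxx * X + (1 - rxx) * mean
T_est = 0.84 * 60 + 0.16 * 62.8
T_est = 50.4 + 10.048
T_est = 60.448

60.448


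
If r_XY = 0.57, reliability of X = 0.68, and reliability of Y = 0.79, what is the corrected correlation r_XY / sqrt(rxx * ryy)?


r_corrected = rxy / sqrt(rxx * ryy)
= 0.57 / sqrt(0.68 * 0.79)
= 0.57 / sqrt(0.5372)
= 0.57 / 0.732939
r_corrected = 0.7777

0.7777


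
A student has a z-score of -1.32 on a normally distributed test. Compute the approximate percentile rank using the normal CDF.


CDF(z) = 0.5 * (1 + erf(z/sqrt(2)))
erf(-0.9334) = -0.8132
CDF = 0.0934
Percentile rank = 0.0934 * 100 = 9.34

9.34


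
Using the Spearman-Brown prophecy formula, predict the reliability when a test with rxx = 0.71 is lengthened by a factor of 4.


r_new = (n * rxx) / (1 + (n-1) * rxx)
r_new = (4 * 0.71) / (1 + 3 * 0.71)
r_new = 2.84 / 3.13
r_new = 0.9073

0.9073


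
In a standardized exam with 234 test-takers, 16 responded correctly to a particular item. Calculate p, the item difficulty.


Item difficulty p = number correct / total examinees
p = 16 / 234
p = 0.0684

0.0684


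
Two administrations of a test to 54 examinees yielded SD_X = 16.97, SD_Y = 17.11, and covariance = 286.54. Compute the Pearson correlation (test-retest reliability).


r = cov(X,Y) / (SD_X * SD_Y)
r = 286.54 / (16.97 * 17.11)
r = 286.54 / 290.3567
r = 0.9869

0.9869


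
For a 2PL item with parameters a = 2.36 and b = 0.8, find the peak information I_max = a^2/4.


For 2PL, max info at theta = b = 0.8
I_max = a^2 / 4 = 2.36^2 / 4
= 5.5696 / 4
I_max = 1.3924

1.3924


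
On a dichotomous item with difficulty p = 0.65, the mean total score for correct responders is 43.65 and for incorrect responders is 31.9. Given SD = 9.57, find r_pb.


q = 1 - p = 0.35
rpb = ((M1 - M0) / SD) * sqrt(p * q)
rpb = ((43.65 - 31.9) / 9.57) * sqrt(0.65 * 0.35)
rpb = 0.5856

0.5856


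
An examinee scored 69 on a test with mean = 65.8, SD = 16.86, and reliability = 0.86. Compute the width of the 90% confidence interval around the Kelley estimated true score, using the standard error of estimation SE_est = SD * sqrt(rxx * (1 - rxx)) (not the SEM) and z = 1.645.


True score estimate = 0.86*69 + 0.14*65.8 = 68.552
SE_est = SD * sqrt(rxx * (1 - rxx)) = 16.86 * sqrt(0.86 * 0.14) = 16.86 * sqrt(0.1204) = 5.850201
CI = T_est +/- z * SE_est, so width = 2 * z * SE_est = 2 * 1.645 * 5.850201
Width = 19.2472

19.2472


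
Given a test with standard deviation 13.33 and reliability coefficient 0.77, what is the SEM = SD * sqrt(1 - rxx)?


SEM = SD * sqrt(1 - rxx)
SEM = 13.33 * sqrt(1 - 0.77)
SEM = 13.33 * sqrt(0.23) = 13.33 * 0.479583
SEM = 6.3928

6.3928


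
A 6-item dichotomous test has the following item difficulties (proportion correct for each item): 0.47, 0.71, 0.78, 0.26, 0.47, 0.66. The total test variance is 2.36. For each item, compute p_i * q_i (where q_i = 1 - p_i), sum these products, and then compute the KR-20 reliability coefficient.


For each item, compute p_i * q_i:
  Item 1: 0.47 * 0.53 = 0.2491
  Item 2: 0.71 * 0.29 = 0.2059
  Item 3: 0.78 * 0.22 = 0.1716
  Item 4: 0.26 * 0.74 = 0.1924
  Item 5: 0.47 * 0.53 = 0.2491
  Item 6: 0.66 * 0.34 = 0.2244
Sum(p_i * q_i) = 0.2491 + 0.2059 + 0.1716 + 0.1924 + 0.2491 + 0.2244 = 1.2925
KR-20 = (k/(k-1)) * (1 - Sum(p_i*q_i) / Var_total)
= (6/5) * (1 - 1.2925/2.36)
= 1.2 * 0.4523
KR-20 = 0.5428

0.5428


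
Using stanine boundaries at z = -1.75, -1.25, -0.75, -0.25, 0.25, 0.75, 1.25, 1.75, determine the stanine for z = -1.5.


Stanine boundaries: [-1.75, -1.25, -0.75, -0.25, 0.25, 0.75, 1.25, 1.75]
z = -1.5
Check each boundary:
  z >= -1.75 -> could be stanine 2
  z < -1.25
  z < -0.75
  z < -0.25
  z < 0.25
  z < 0.75
  z < 1.25
  z < 1.75
Highest qualifying boundary gives stanine = 2

2


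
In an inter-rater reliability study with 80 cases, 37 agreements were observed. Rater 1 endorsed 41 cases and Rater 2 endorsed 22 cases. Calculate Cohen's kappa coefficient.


P_o = 37/80 = 0.4625
P_e = (41*22 + 39*58) / 6400 = 0.494375
kappa = (P_o - P_e) / (1 - P_e)
kappa = (0.4625 - 0.494375) / (1 - 0.494375)
kappa = -0.063

-0.063


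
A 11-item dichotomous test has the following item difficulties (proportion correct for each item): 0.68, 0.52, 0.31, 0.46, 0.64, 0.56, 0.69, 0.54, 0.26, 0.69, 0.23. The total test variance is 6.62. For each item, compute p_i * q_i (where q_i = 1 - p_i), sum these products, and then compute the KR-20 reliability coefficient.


For each item, compute p_i * q_i:
  Item 1: 0.68 * 0.32 = 0.2176
  Item 2: 0.52 * 0.48 = 0.2496
  Item 3: 0.31 * 0.69 = 0.2139
  Item 4: 0.46 * 0.54 = 0.2484
  Item 5: 0.64 * 0.36 = 0.2304
  Item 6: 0.56 * 0.44 = 0.2464
  Item 7: 0.69 * 0.31 = 0.2139
  Item 8: 0.54 * 0.46 = 0.2484
  Item 9: 0.26 * 0.74 = 0.1924
  Item 10: 0.69 * 0.31 = 0.2139
  Item 11: 0.23 * 0.77 = 0.1771
Sum(p_i * q_i) = 0.2176 + 0.2496 + 0.2139 + 0.2484 + 0.2304 + 0.2464 + 0.2139 + 0.2484 + 0.1924 + 0.2139 + 0.1771 = 2.452
KR-20 = (k/(k-1)) * (1 - Sum(p_i*q_i) / Var_total)
= (11/10) * (1 - 2.452/6.62)
= 1.1 * 0.6296
KR-20 = 0.6926

0.6926


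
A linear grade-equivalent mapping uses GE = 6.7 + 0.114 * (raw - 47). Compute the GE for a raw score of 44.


raw - median = 44 - 47 = -3
slope * diff = 0.114 * -3 = -0.342
GE = 6.7 + -0.342
GE = 6.358

6.358


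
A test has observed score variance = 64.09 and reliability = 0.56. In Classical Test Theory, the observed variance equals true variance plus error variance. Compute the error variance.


var_true = rxx * var_obs = 0.56 * 64.09 = 35.8904
var_error = var_obs - var_true
var_error = 64.09 - 35.8904
var_error = 28.1996

28.1996


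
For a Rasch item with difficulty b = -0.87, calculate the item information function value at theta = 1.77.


P = 1/(1+exp(-(1.77--0.87))) = 0.9334
I = P*(1-P) = 0.9334 * 0.0666
I = 0.0622

0.0622


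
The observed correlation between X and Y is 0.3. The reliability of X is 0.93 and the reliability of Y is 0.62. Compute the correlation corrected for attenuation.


r_corrected = rxy / sqrt(rxx * ryy)
= 0.3 / sqrt(0.93 * 0.62)
= 0.3 / sqrt(0.5766)
= 0.3 / 0.759342
r_corrected = 0.3951

0.3951


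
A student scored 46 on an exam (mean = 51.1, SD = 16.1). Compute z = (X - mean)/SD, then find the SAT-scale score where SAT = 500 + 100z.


z = (X - mean) / SD = (46 - 51.1) / 16.1
z = -5.1 / 16.1
z = -0.3168
SAT-scale = SAT = 500 + 100z
Carry z at full precision (z = -5.1 / 16.1) into the conversion:
SAT-scale = 500 + 100 * (-5.1 / 16.1) = 500 + -510 / 16.1
SAT-scale = 500 + -31.677
SAT-scale = 468.323

468.323


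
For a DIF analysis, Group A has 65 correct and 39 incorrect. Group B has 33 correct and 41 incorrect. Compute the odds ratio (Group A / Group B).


Odds_A = 65/39 = 1.6667
Odds_B = 33/41 = 0.8049
OR = Odds_A / Odds_B = 1.6667 / 0.8049
Exactly, OR = (65 * 41) / (39 * 33) = 2665 / 1287
OR = 2.0707

2.0707


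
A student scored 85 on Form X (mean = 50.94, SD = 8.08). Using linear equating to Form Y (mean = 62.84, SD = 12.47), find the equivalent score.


slope = SD_Y / SD_X = 12.47 / 8.08 ~ 1.5433
intercept = mean_Y - slope * mean_X = 62.84 - (12.47 / 8.08) * 50.94 ~ -15.7766
Y = slope * X + intercept. To avoid rounding drift from the rounded slope/intercept, evaluate the equivalent form Y = mean_Y + SD_Y * (X - mean_X) / SD_X at full precision:
Y = 62.84 + 12.47 * (85 - 50.94) / 8.08
Y = 62.84 + 12.47 * 34.06 / 8.08
Y = 62.84 + 424.7282 / 8.08
Y = 62.84 + 52.5654
Y = 115.4054

115.4054


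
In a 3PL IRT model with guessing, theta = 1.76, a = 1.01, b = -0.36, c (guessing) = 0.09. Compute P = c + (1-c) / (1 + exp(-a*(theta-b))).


logit = 1.01*(1.76 - -0.36) = 2.1412
P* = 1/(1 + exp(-2.1412)) = 0.8948
P = 0.09 + (1 - 0.09) * 0.8948
P = 0.9043

0.9043


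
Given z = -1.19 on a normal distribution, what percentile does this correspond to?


CDF(z) = 0.5 * (1 + erf(z/sqrt(2)))
erf(-0.8415) = -0.766
CDF = 0.117
Percentile rank = 0.117 * 100 = 11.7

11.7


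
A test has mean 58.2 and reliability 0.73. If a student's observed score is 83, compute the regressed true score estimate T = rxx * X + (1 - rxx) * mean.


T_est = rxx * X + (1 - rxx) * mean
T_est = 0.73 * 83 + 0.27 * 58.2
T_est = 60.59 + 15.714
T_est = 76.304

76.304


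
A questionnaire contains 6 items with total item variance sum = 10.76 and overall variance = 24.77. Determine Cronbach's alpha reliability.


alpha = (k/(k-1)) * (1 - sum(si^2)/s_total^2)
= (6/5) * (1 - 10.76/24.77)
alpha = 0.6787

0.6787


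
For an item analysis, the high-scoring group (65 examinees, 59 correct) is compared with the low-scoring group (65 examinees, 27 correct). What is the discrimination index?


p_upper = 59/65 = 0.9077
p_lower = 27/65 = 0.4154
D = 0.9077 - 0.4154 = 0.4923

0.4923


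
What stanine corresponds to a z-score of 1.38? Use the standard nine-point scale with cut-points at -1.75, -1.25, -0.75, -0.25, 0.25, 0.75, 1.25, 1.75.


Stanine boundaries: [-1.75, -1.25, -0.75, -0.25, 0.25, 0.75, 1.25, 1.75]
z = 1.38
Check each boundary:
  z >= -1.75 -> could be stanine 2
  z >= -1.25 -> could be stanine 3
  z >= -0.75 -> could be stanine 4
  z >= -0.25 -> could be stanine 5
  z >= 0.25 -> could be stanine 6
  z >= 0.75 -> could be stanine 7
  z >= 1.25 -> could be stanine 8
  z < 1.75
Highest qualifying boundary gives stanine = 8

8
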